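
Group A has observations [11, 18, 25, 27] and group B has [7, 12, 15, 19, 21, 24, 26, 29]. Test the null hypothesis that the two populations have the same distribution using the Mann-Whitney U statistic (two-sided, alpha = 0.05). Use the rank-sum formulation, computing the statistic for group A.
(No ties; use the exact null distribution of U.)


Step 1: Combine and sort all 12 observations; assign midranks.
sorted (value, group): (7,Y), (11,X), (12,Y), (15,Y), (18,X), (19,Y), (21,Y), (24,Y), (25,X), (26,Y), (27,X), (29,Y)
ranks: 7->1, 11->2, 12->3, 15->4, 18->5, 19->6, 21->7, 24->8, 25->9, 26->10, 27->11, 29->12
Step 2: Rank sum for X: R1 = 2 + 5 + 9 + 11 = 27.
Step 3: U_X = R1 - n1(n1+1)/2 = 27 - 4*5/2 = 27 - 10 = 17.
       U_Y = n1*n2 - U_X = 32 - 17 = 15.
Step 4: No ties, so the exact null distribution of U (based on enumerating the C(12,4) = 495 equally likely rank assignments) gives the two-sided p-value.
Step 5: p-value = 0.933333; compare to alpha = 0.05. fail to reject H0.

U_X = 17, p = 0.933333, fail to reject H0 at alpha = 0.05.


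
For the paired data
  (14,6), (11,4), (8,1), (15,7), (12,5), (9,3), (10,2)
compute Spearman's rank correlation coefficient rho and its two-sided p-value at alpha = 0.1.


Step 1: Rank x and y separately (midranks; no ties here).
rank(x): 14->6, 11->4, 8->1, 15->7, 12->5, 9->2, 10->3
rank(y): 6->6, 4->4, 1->1, 7->7, 5->5, 3->3, 2->2
Step 2: d_i = R_x(i) - R_y(i); compute d_i^2.
  (6-6)^2=0, (4-4)^2=0, (1-1)^2=0, (7-7)^2=0, (5-5)^2=0, (2-3)^2=1, (3-2)^2=1
sum(d^2) = 2.
Step 3: rho = 1 - 6*2 / (7*(7^2 - 1)) = 1 - 12/336 = 0.964286.
Step 4: Under H0, t = rho * sqrt((n-2)/(1-rho^2)) = 8.1408 ~ t(5).
Step 5: Two-sided p-value from the t-distribution with 5 df = 0.000454.
Step 6: alpha = 0.1. reject H0.

rho = 0.9643, p = 0.000454, reject H0 at alpha = 0.1.


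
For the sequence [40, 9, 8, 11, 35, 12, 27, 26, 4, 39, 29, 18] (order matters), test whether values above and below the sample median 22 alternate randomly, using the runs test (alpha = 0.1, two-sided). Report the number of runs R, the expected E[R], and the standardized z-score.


Step 1: Compute median = 22; label A = above, B = below.
Labels in order: ABBBABAABAAB  (n_A = 6, n_B = 6)
Step 2: Count runs R = 8.
Step 3: Under H0 (random ordering), E[R] = 2*n_A*n_B/(n_A+n_B) + 1 = 2*6*6/12 + 1 = 7.0000.
        Var[R] = 2*n_A*n_B*(2*n_A*n_B - n_A - n_B) / ((n_A+n_B)^2 * (n_A+n_B-1)) = 4320/1584 = 2.7273.
        SD[R] = 1.6514.
Step 4: Continuity-corrected z = (R - 0.5 - E[R]) / SD[R] = (8 - 0.5 - 7.0000) / 1.6514 = 0.3028.
Step 5: Two-sided p-value via normal approximation = 2*(1 - Phi(|z|)) = 0.762069.
Step 6: alpha = 0.1. fail to reject H0.

R = 8, z = 0.3028, p = 0.762069, fail to reject H0.


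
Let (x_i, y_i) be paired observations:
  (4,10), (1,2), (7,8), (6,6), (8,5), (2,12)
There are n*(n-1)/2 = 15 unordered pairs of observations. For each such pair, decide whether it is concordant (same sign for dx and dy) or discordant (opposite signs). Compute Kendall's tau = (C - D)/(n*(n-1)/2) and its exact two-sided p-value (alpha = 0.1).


Step 1: Enumerate the 15 unordered pairs (i,j) with i<j and classify each by sign(x_j-x_i) * sign(y_j-y_i).
  (1,2):dx=-3,dy=-8->C; (1,3):dx=+3,dy=-2->D; (1,4):dx=+2,dy=-4->D; (1,5):dx=+4,dy=-5->D
  (1,6):dx=-2,dy=+2->D; (2,3):dx=+6,dy=+6->C; (2,4):dx=+5,dy=+4->C; (2,5):dx=+7,dy=+3->C
  (2,6):dx=+1,dy=+10->C; (3,4):dx=-1,dy=-2->C; (3,5):dx=+1,dy=-3->D; (3,6):dx=-5,dy=+4->D
  (4,5):dx=+2,dy=-1->D; (4,6):dx=-4,dy=+6->D; (5,6):dx=-6,dy=+7->D
Step 2: C = 6, D = 9, total pairs = 15.
Step 3: tau = (C - D)/(n(n-1)/2) = (6 - 9)/15 = -0.200000.
Step 4: Exact two-sided p-value (enumerate n! = 720 permutations of y under H0): p = 0.719444.
Step 5: alpha = 0.1. fail to reject H0.

tau_b = -0.2000 (C=6, D=9), p = 0.719444, fail to reject H0.


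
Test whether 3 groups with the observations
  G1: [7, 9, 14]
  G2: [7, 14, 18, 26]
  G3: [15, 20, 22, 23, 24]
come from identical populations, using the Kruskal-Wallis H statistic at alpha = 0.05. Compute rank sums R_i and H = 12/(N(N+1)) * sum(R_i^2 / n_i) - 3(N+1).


Step 1: Combine all N = 12 observations and assign midranks.
sorted (value, group, rank): (7,G1,1.5), (7,G2,1.5), (9,G1,3), (14,G1,4.5), (14,G2,4.5), (15,G3,6), (18,G2,7), (20,G3,8), (22,G3,9), (23,G3,10), (24,G3,11), (26,G2,12)
Step 2: Sum ranks within each group.
R_1 = 9 (n_1 = 3)
R_2 = 25 (n_2 = 4)
R_3 = 44 (n_3 = 5)
Step 3: H = 12/(N(N+1)) * sum(R_i^2/n_i) - 3(N+1)
     = 12/(12*13) * (9^2/3 + 25^2/4 + 44^2/5) - 3*13
     = 0.076923 * 570.45 - 39
     = 4.880769.
Step 4: Ties present; correction factor C = 1 - 12/(12^3 - 12) = 0.993007. Corrected H = 4.880769 / 0.993007 = 4.915141.
Step 5: Under H0, H ~ chi^2(2); p-value = 0.085643.
Step 6: alpha = 0.05. fail to reject H0.

H = 4.9151, df = 2, p = 0.085643, fail to reject H0.


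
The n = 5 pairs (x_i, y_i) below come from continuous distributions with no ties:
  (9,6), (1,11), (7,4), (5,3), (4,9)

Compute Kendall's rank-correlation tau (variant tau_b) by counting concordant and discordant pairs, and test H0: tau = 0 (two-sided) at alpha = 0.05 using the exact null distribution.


Step 1: Enumerate the 10 unordered pairs (i,j) with i<j and classify each by sign(x_j-x_i) * sign(y_j-y_i).
  (1,2):dx=-8,dy=+5->D; (1,3):dx=-2,dy=-2->C; (1,4):dx=-4,dy=-3->C; (1,5):dx=-5,dy=+3->D
  (2,3):dx=+6,dy=-7->D; (2,4):dx=+4,dy=-8->D; (2,5):dx=+3,dy=-2->D; (3,4):dx=-2,dy=-1->C
  (3,5):dx=-3,dy=+5->D; (4,5):dx=-1,dy=+6->D
Step 2: C = 3, D = 7, total pairs = 10.
Step 3: tau = (C - D)/(n(n-1)/2) = (3 - 7)/10 = -0.400000.
Step 4: Exact two-sided p-value (enumerate n! = 120 permutations of y under H0): p = 0.483333.
Step 5: alpha = 0.05. fail to reject H0.

tau_b = -0.4000 (C=3, D=7), p = 0.483333, fail to reject H0.


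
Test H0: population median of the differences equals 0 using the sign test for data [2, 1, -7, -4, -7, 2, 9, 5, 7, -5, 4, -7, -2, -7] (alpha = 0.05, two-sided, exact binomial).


Step 1: Discard zero differences. Original n = 14; n_eff = number of nonzero differences = 14.
Nonzero differences (with sign): +2, +1, -7, -4, -7, +2, +9, +5, +7, -5, +4, -7, -2, -7
Step 2: Count signs: positive = 7, negative = 7.
Step 3: Under H0: P(positive) = 0.5, so the number of positives S ~ Bin(14, 0.5).
Step 4: Two-sided exact p-value = sum of Bin(14,0.5) probabilities at or below the observed probability = 1.000000.
Step 5: alpha = 0.05. fail to reject H0.

n_eff = 14, pos = 7, neg = 7, p = 1.000000, fail to reject H0.


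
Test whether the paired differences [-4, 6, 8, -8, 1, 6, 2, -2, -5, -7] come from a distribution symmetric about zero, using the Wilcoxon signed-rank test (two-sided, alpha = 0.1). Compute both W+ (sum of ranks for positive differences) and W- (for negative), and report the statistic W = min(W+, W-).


Step 1: Drop any zero differences (none here) and take |d_i|.
|d| = [4, 6, 8, 8, 1, 6, 2, 2, 5, 7]
Step 2: Midrank |d_i| (ties get averaged ranks).
ranks: |4|->4, |6|->6.5, |8|->9.5, |8|->9.5, |1|->1, |6|->6.5, |2|->2.5, |2|->2.5, |5|->5, |7|->8
Step 3: Attach original signs; sum ranks with positive sign and with negative sign.
W+ = 6.5 + 9.5 + 1 + 6.5 + 2.5 = 26
W- = 4 + 9.5 + 2.5 + 5 + 8 = 29
(Check: W+ + W- = 55 should equal n(n+1)/2 = 55.)
Step 4: Test statistic W = min(W+, W-) = 26.
Step 5: Ties in |d|, so use the tie-corrected normal approximation.
        E[W] = n(n+1)/4 = 10*11/4 = 27.5.
        Tie groups: |d|=2 (t=2), |d|=6 (t=2), |d|=8 (t=2); sum(t^3 - t) = 18.
        Var[W] = n(n+1)(2n+1)/24 - sum(t^3-t)/48 = 2310/24 - 18/48 = 95.875.
        z = (W - E[W]) / sqrt(Var[W]) = (26 - 27.5) / 9.7916 = -0.1532.
        Two-sided p = 2*Phi(z) = 0.878246.
Step 6: alpha = 0.1. fail to reject H0.

W+ = 26, W- = 29, W = min = 26, p = 0.878246, fail to reject H0.


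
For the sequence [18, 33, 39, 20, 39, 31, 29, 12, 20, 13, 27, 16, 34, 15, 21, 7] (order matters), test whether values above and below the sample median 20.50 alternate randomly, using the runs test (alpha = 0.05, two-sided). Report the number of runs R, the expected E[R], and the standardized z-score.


Step 1: Compute median = 20.50; label A = above, B = below.
Labels in order: BAABAAABBBABABAB  (n_A = 8, n_B = 8)
Step 2: Count runs R = 11.
Step 3: Under H0 (random ordering), E[R] = 2*n_A*n_B/(n_A+n_B) + 1 = 2*8*8/16 + 1 = 9.0000.
        Var[R] = 2*n_A*n_B*(2*n_A*n_B - n_A - n_B) / ((n_A+n_B)^2 * (n_A+n_B-1)) = 14336/3840 = 3.7333.
        SD[R] = 1.9322.
Step 4: Continuity-corrected z = (R - 0.5 - E[R]) / SD[R] = (11 - 0.5 - 9.0000) / 1.9322 = 0.7763.
Step 5: Two-sided p-value via normal approximation = 2*(1 - Phi(|z|)) = 0.437558.
Step 6: alpha = 0.05. fail to reject H0.

R = 11, z = 0.7763, p = 0.437558, fail to reject H0.


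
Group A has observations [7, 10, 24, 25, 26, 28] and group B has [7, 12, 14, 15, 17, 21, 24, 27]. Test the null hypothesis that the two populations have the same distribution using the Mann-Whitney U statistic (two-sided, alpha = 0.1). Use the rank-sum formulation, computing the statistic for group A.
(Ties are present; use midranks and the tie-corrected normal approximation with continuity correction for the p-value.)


Step 1: Combine and sort all 14 observations; assign midranks.
sorted (value, group): (7,X), (7,Y), (10,X), (12,Y), (14,Y), (15,Y), (17,Y), (21,Y), (24,X), (24,Y), (25,X), (26,X), (27,Y), (28,X)
ranks: 7->1.5, 7->1.5, 10->3, 12->4, 14->5, 15->6, 17->7, 21->8, 24->9.5, 24->9.5, 25->11, 26->12, 27->13, 28->14
Step 2: Rank sum for X: R1 = 1.5 + 3 + 9.5 + 11 + 12 + 14 = 51.
Step 3: U_X = R1 - n1(n1+1)/2 = 51 - 6*7/2 = 51 - 21 = 30.
       U_Y = n1*n2 - U_X = 48 - 30 = 18.
Step 4: Ties are present, so use the tie-corrected normal approximation (with continuity correction) for the p-value.
Step 5: p-value = 0.476705; compare to alpha = 0.1. fail to reject H0.

U_X = 30, p = 0.476705, fail to reject H0 at alpha = 0.1.


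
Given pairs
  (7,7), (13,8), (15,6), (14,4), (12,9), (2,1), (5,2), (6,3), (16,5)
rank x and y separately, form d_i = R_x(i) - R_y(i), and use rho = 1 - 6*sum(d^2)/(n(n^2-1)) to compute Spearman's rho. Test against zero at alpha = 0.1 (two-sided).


Step 1: Rank x and y separately (midranks; no ties here).
rank(x): 7->4, 13->6, 15->8, 14->7, 12->5, 2->1, 5->2, 6->3, 16->9
rank(y): 7->7, 8->8, 6->6, 4->4, 9->9, 1->1, 2->2, 3->3, 5->5
Step 2: d_i = R_x(i) - R_y(i); compute d_i^2.
  (4-7)^2=9, (6-8)^2=4, (8-6)^2=4, (7-4)^2=9, (5-9)^2=16, (1-1)^2=0, (2-2)^2=0, (3-3)^2=0, (9-5)^2=16
sum(d^2) = 58.
Step 3: rho = 1 - 6*58 / (9*(9^2 - 1)) = 1 - 348/720 = 0.516667.
Step 4: Under H0, t = rho * sqrt((n-2)/(1-rho^2)) = 1.5966 ~ t(7).
Step 5: Two-sided p-value from the t-distribution with 7 df = 0.154390.
Step 6: alpha = 0.1. fail to reject H0.

rho = 0.5167, p = 0.154390, fail to reject H0 at alpha = 0.1.


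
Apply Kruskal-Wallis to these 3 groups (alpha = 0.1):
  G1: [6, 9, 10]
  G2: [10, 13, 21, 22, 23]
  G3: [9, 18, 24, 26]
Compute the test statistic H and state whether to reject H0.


Step 1: Combine all N = 12 observations and assign midranks.
sorted (value, group, rank): (6,G1,1), (9,G1,2.5), (9,G3,2.5), (10,G1,4.5), (10,G2,4.5), (13,G2,6), (18,G3,7), (21,G2,8), (22,G2,9), (23,G2,10), (24,G3,11), (26,G3,12)
Step 2: Sum ranks within each group.
R_1 = 8 (n_1 = 3)
R_2 = 37.5 (n_2 = 5)
R_3 = 32.5 (n_3 = 4)
Step 3: H = 12/(N(N+1)) * sum(R_i^2/n_i) - 3(N+1)
     = 12/(12*13) * (8^2/3 + 37.5^2/5 + 32.5^2/4) - 3*13
     = 0.076923 * 566.646 - 39
     = 4.588141.
Step 4: Ties present; correction factor C = 1 - 12/(12^3 - 12) = 0.993007. Corrected H = 4.588141 / 0.993007 = 4.620452.
Step 5: Under H0, H ~ chi^2(2); p-value = 0.099239.
Step 6: alpha = 0.1. reject H0.

H = 4.6205, df = 2, p = 0.099239, reject H0.


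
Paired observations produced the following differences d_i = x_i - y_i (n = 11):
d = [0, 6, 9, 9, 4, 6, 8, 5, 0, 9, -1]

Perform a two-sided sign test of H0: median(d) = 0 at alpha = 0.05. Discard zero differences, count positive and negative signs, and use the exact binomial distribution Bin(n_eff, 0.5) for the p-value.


Step 1: Discard zero differences. Original n = 11; n_eff = number of nonzero differences = 9.
Nonzero differences (with sign): +6, +9, +9, +4, +6, +8, +5, +9, -1
Step 2: Count signs: positive = 8, negative = 1.
Step 3: Under H0: P(positive) = 0.5, so the number of positives S ~ Bin(9, 0.5).
Step 4: Two-sided exact p-value = sum of Bin(9,0.5) probabilities at or below the observed probability = 0.039062.
Step 5: alpha = 0.05. reject H0.

n_eff = 9, pos = 8, neg = 1, p = 0.039062, reject H0.


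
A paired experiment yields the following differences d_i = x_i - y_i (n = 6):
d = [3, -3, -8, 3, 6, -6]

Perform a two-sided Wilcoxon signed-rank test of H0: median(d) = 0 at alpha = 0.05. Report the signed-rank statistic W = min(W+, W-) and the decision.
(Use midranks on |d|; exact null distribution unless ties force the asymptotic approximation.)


Step 1: Drop any zero differences (none here) and take |d_i|.
|d| = [3, 3, 8, 3, 6, 6]
Step 2: Midrank |d_i| (ties get averaged ranks).
ranks: |3|->2, |3|->2, |8|->6, |3|->2, |6|->4.5, |6|->4.5
Step 3: Attach original signs; sum ranks with positive sign and with negative sign.
W+ = 2 + 2 + 4.5 = 8.5
W- = 2 + 6 + 4.5 = 12.5
(Check: W+ + W- = 21 should equal n(n+1)/2 = 21.)
Step 4: Test statistic W = min(W+, W-) = 8.5.
Step 5: Ties in |d|, so use the tie-corrected normal approximation.
        E[W] = n(n+1)/4 = 6*7/4 = 10.5.
        Tie groups: |d|=3 (t=3), |d|=6 (t=2); sum(t^3 - t) = 30.
        Var[W] = n(n+1)(2n+1)/24 - sum(t^3-t)/48 = 546/24 - 30/48 = 22.125.
        z = (W - E[W]) / sqrt(Var[W]) = (8.5 - 10.5) / 4.7037 = -0.4252.
        Two-sided p = 2*Phi(z) = 0.670694.
Step 6: alpha = 0.05. fail to reject H0.

W+ = 8.5, W- = 12.5, W = min = 8.5, p = 0.670694, fail to reject H0.


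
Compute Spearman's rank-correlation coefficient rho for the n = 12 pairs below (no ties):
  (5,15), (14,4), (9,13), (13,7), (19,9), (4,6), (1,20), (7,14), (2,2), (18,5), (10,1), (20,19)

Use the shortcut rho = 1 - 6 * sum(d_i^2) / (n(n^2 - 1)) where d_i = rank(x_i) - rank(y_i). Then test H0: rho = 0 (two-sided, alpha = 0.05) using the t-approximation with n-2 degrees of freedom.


Step 1: Rank x and y separately (midranks; no ties here).
rank(x): 5->4, 14->9, 9->6, 13->8, 19->11, 4->3, 1->1, 7->5, 2->2, 18->10, 10->7, 20->12
rank(y): 15->10, 4->3, 13->8, 7->6, 9->7, 6->5, 20->12, 14->9, 2->2, 5->4, 1->1, 19->11
Step 2: d_i = R_x(i) - R_y(i); compute d_i^2.
  (4-10)^2=36, (9-3)^2=36, (6-8)^2=4, (8-6)^2=4, (11-7)^2=16, (3-5)^2=4, (1-12)^2=121, (5-9)^2=16, (2-2)^2=0, (10-4)^2=36, (7-1)^2=36, (12-11)^2=1
sum(d^2) = 310.
Step 3: rho = 1 - 6*310 / (12*(12^2 - 1)) = 1 - 1860/1716 = -0.083916.
Step 4: Under H0, t = rho * sqrt((n-2)/(1-rho^2)) = -0.2663 ~ t(10).
Step 5: Two-sided p-value from the t-distribution with 10 df = 0.795415.
Step 6: alpha = 0.05. fail to reject H0.

rho = -0.0839, p = 0.795415, fail to reject H0 at alpha = 0.05.


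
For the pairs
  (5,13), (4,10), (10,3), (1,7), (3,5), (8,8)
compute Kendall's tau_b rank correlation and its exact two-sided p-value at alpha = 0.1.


Step 1: Enumerate the 15 unordered pairs (i,j) with i<j and classify each by sign(x_j-x_i) * sign(y_j-y_i).
  (1,2):dx=-1,dy=-3->C; (1,3):dx=+5,dy=-10->D; (1,4):dx=-4,dy=-6->C; (1,5):dx=-2,dy=-8->C
  (1,6):dx=+3,dy=-5->D; (2,3):dx=+6,dy=-7->D; (2,4):dx=-3,dy=-3->C; (2,5):dx=-1,dy=-5->C
  (2,6):dx=+4,dy=-2->D; (3,4):dx=-9,dy=+4->D; (3,5):dx=-7,dy=+2->D; (3,6):dx=-2,dy=+5->D
  (4,5):dx=+2,dy=-2->D; (4,6):dx=+7,dy=+1->C; (5,6):dx=+5,dy=+3->C
Step 2: C = 7, D = 8, total pairs = 15.
Step 3: tau = (C - D)/(n(n-1)/2) = (7 - 8)/15 = -0.066667.
Step 4: Exact two-sided p-value (enumerate n! = 720 permutations of y under H0): p = 1.000000.
Step 5: alpha = 0.1. fail to reject H0.

tau_b = -0.0667 (C=7, D=8), p = 1.000000, fail to reject H0.


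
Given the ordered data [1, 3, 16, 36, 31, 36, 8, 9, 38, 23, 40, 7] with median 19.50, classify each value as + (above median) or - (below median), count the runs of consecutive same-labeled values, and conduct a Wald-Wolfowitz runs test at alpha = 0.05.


Step 1: Compute median = 19.50; label A = above, B = below.
Labels in order: BBBAAABBAAAB  (n_A = 6, n_B = 6)
Step 2: Count runs R = 5.
Step 3: Under H0 (random ordering), E[R] = 2*n_A*n_B/(n_A+n_B) + 1 = 2*6*6/12 + 1 = 7.0000.
        Var[R] = 2*n_A*n_B*(2*n_A*n_B - n_A - n_B) / ((n_A+n_B)^2 * (n_A+n_B-1)) = 4320/1584 = 2.7273.
        SD[R] = 1.6514.
Step 4: Continuity-corrected z = (R + 0.5 - E[R]) / SD[R] = (5 + 0.5 - 7.0000) / 1.6514 = -0.9083.
Step 5: Two-sided p-value via normal approximation = 2*(1 - Phi(|z|)) = 0.363722.
Step 6: alpha = 0.05. fail to reject H0.

R = 5, z = -0.9083, p = 0.363722, fail to reject H0.


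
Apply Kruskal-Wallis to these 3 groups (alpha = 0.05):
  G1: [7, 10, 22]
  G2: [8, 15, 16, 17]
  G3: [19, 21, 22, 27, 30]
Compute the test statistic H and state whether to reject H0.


Step 1: Combine all N = 12 observations and assign midranks.
sorted (value, group, rank): (7,G1,1), (8,G2,2), (10,G1,3), (15,G2,4), (16,G2,5), (17,G2,6), (19,G3,7), (21,G3,8), (22,G1,9.5), (22,G3,9.5), (27,G3,11), (30,G3,12)
Step 2: Sum ranks within each group.
R_1 = 13.5 (n_1 = 3)
R_2 = 17 (n_2 = 4)
R_3 = 47.5 (n_3 = 5)
Step 3: H = 12/(N(N+1)) * sum(R_i^2/n_i) - 3(N+1)
     = 12/(12*13) * (13.5^2/3 + 17^2/4 + 47.5^2/5) - 3*13
     = 0.076923 * 584.25 - 39
     = 5.942308.
Step 4: Ties present; correction factor C = 1 - 6/(12^3 - 12) = 0.996503. Corrected H = 5.942308 / 0.996503 = 5.963158.
Step 5: Under H0, H ~ chi^2(2); p-value = 0.050713.
Step 6: alpha = 0.05. fail to reject H0.

H = 5.9632, df = 2, p = 0.050713, fail to reject H0.


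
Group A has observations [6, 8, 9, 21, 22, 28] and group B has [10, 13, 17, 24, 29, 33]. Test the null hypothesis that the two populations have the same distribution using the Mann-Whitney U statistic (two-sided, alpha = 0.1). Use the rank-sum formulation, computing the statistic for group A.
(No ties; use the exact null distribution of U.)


Step 1: Combine and sort all 12 observations; assign midranks.
sorted (value, group): (6,X), (8,X), (9,X), (10,Y), (13,Y), (17,Y), (21,X), (22,X), (24,Y), (28,X), (29,Y), (33,Y)
ranks: 6->1, 8->2, 9->3, 10->4, 13->5, 17->6, 21->7, 22->8, 24->9, 28->10, 29->11, 33->12
Step 2: Rank sum for X: R1 = 1 + 2 + 3 + 7 + 8 + 10 = 31.
Step 3: U_X = R1 - n1(n1+1)/2 = 31 - 6*7/2 = 31 - 21 = 10.
       U_Y = n1*n2 - U_X = 36 - 10 = 26.
Step 4: No ties, so the exact null distribution of U (based on enumerating the C(12,6) = 924 equally likely rank assignments) gives the two-sided p-value.
Step 5: p-value = 0.240260; compare to alpha = 0.1. fail to reject H0.

U_X = 10, p = 0.240260, fail to reject H0 at alpha = 0.1.


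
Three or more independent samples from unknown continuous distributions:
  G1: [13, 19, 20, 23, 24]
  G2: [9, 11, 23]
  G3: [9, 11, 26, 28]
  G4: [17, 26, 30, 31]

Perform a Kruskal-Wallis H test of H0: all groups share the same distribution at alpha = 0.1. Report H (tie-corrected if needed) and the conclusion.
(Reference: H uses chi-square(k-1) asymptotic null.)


Step 1: Combine all N = 16 observations and assign midranks.
sorted (value, group, rank): (9,G2,1.5), (9,G3,1.5), (11,G2,3.5), (11,G3,3.5), (13,G1,5), (17,G4,6), (19,G1,7), (20,G1,8), (23,G1,9.5), (23,G2,9.5), (24,G1,11), (26,G3,12.5), (26,G4,12.5), (28,G3,14), (30,G4,15), (31,G4,16)
Step 2: Sum ranks within each group.
R_1 = 40.5 (n_1 = 5)
R_2 = 14.5 (n_2 = 3)
R_3 = 31.5 (n_3 = 4)
R_4 = 49.5 (n_4 = 4)
Step 3: H = 12/(N(N+1)) * sum(R_i^2/n_i) - 3(N+1)
     = 12/(16*17) * (40.5^2/5 + 14.5^2/3 + 31.5^2/4 + 49.5^2/4) - 3*17
     = 0.044118 * 1258.76 - 51
     = 4.533456.
Step 4: Ties present; correction factor C = 1 - 24/(16^3 - 16) = 0.994118. Corrected H = 4.533456 / 0.994118 = 4.560281.
Step 5: Under H0, H ~ chi^2(3); p-value = 0.206976.
Step 6: alpha = 0.1. fail to reject H0.

H = 4.5603, df = 3, p = 0.206976, fail to reject H0.


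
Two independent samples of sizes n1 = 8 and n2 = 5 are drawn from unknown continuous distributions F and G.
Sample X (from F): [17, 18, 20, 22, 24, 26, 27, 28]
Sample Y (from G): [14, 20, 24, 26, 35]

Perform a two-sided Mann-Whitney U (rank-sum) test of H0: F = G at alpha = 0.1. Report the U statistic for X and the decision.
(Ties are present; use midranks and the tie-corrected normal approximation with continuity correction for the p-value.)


Step 1: Combine and sort all 13 observations; assign midranks.
sorted (value, group): (14,Y), (17,X), (18,X), (20,X), (20,Y), (22,X), (24,X), (24,Y), (26,X), (26,Y), (27,X), (28,X), (35,Y)
ranks: 14->1, 17->2, 18->3, 20->4.5, 20->4.5, 22->6, 24->7.5, 24->7.5, 26->9.5, 26->9.5, 27->11, 28->12, 35->13
Step 2: Rank sum for X: R1 = 2 + 3 + 4.5 + 6 + 7.5 + 9.5 + 11 + 12 = 55.5.
Step 3: U_X = R1 - n1(n1+1)/2 = 55.5 - 8*9/2 = 55.5 - 36 = 19.5.
       U_Y = n1*n2 - U_X = 40 - 19.5 = 20.5.
Step 4: Ties are present, so use the tie-corrected normal approximation (with continuity correction) for the p-value.
Step 5: p-value = 1.000000; compare to alpha = 0.1. fail to reject H0.

U_X = 19.5, p = 1.000000, fail to reject H0 at alpha = 0.1.


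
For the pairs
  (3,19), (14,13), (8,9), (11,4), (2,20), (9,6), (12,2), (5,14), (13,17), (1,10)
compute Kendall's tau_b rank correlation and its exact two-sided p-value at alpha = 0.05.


Step 1: Enumerate the 45 unordered pairs (i,j) with i<j and classify each by sign(x_j-x_i) * sign(y_j-y_i).
  (1,2):dx=+11,dy=-6->D; (1,3):dx=+5,dy=-10->D; (1,4):dx=+8,dy=-15->D; (1,5):dx=-1,dy=+1->D
  (1,6):dx=+6,dy=-13->D; (1,7):dx=+9,dy=-17->D; (1,8):dx=+2,dy=-5->D; (1,9):dx=+10,dy=-2->D
  (1,10):dx=-2,dy=-9->C; (2,3):dx=-6,dy=-4->C; (2,4):dx=-3,dy=-9->C; (2,5):dx=-12,dy=+7->D
  (2,6):dx=-5,dy=-7->C; (2,7):dx=-2,dy=-11->C; (2,8):dx=-9,dy=+1->D; (2,9):dx=-1,dy=+4->D
  (2,10):dx=-13,dy=-3->C; (3,4):dx=+3,dy=-5->D; (3,5):dx=-6,dy=+11->D; (3,6):dx=+1,dy=-3->D
  (3,7):dx=+4,dy=-7->D; (3,8):dx=-3,dy=+5->D; (3,9):dx=+5,dy=+8->C; (3,10):dx=-7,dy=+1->D
  (4,5):dx=-9,dy=+16->D; (4,6):dx=-2,dy=+2->D; (4,7):dx=+1,dy=-2->D; (4,8):dx=-6,dy=+10->D
  (4,9):dx=+2,dy=+13->C; (4,10):dx=-10,dy=+6->D; (5,6):dx=+7,dy=-14->D; (5,7):dx=+10,dy=-18->D
  (5,8):dx=+3,dy=-6->D; (5,9):dx=+11,dy=-3->D; (5,10):dx=-1,dy=-10->C; (6,7):dx=+3,dy=-4->D
  (6,8):dx=-4,dy=+8->D; (6,9):dx=+4,dy=+11->C; (6,10):dx=-8,dy=+4->D; (7,8):dx=-7,dy=+12->D
  (7,9):dx=+1,dy=+15->C; (7,10):dx=-11,dy=+8->D; (8,9):dx=+8,dy=+3->C; (8,10):dx=-4,dy=-4->C
  (9,10):dx=-12,dy=-7->C
Step 2: C = 14, D = 31, total pairs = 45.
Step 3: tau = (C - D)/(n(n-1)/2) = (14 - 31)/45 = -0.377778.
Step 4: Exact two-sided p-value (enumerate n! = 3628800 permutations of y under H0): p = 0.155742.
Step 5: alpha = 0.05. fail to reject H0.

tau_b = -0.3778 (C=14, D=31), p = 0.155742, fail to reject H0.


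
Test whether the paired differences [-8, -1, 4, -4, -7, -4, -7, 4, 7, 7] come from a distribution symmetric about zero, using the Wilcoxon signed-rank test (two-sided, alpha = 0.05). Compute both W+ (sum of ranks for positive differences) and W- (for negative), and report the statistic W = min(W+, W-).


Step 1: Drop any zero differences (none here) and take |d_i|.
|d| = [8, 1, 4, 4, 7, 4, 7, 4, 7, 7]
Step 2: Midrank |d_i| (ties get averaged ranks).
ranks: |8|->10, |1|->1, |4|->3.5, |4|->3.5, |7|->7.5, |4|->3.5, |7|->7.5, |4|->3.5, |7|->7.5, |7|->7.5
Step 3: Attach original signs; sum ranks with positive sign and with negative sign.
W+ = 3.5 + 3.5 + 7.5 + 7.5 = 22
W- = 10 + 1 + 3.5 + 7.5 + 3.5 + 7.5 = 33
(Check: W+ + W- = 55 should equal n(n+1)/2 = 55.)
Step 4: Test statistic W = min(W+, W-) = 22.
Step 5: Ties in |d|, so use the tie-corrected normal approximation.
        E[W] = n(n+1)/4 = 10*11/4 = 27.5.
        Tie groups: |d|=4 (t=4), |d|=7 (t=4); sum(t^3 - t) = 120.
        Var[W] = n(n+1)(2n+1)/24 - sum(t^3-t)/48 = 2310/24 - 120/48 = 93.75.
        z = (W - E[W]) / sqrt(Var[W]) = (22 - 27.5) / 9.6825 = -0.5680.
        Two-sided p = 2*Phi(z) = 0.570009.
Step 6: alpha = 0.05. fail to reject H0.

W+ = 22, W- = 33, W = min = 22, p = 0.570009, fail to reject H0.


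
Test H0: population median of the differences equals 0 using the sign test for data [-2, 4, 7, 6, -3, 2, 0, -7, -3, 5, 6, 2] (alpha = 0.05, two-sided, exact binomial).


Step 1: Discard zero differences. Original n = 12; n_eff = number of nonzero differences = 11.
Nonzero differences (with sign): -2, +4, +7, +6, -3, +2, -7, -3, +5, +6, +2
Step 2: Count signs: positive = 7, negative = 4.
Step 3: Under H0: P(positive) = 0.5, so the number of positives S ~ Bin(11, 0.5).
Step 4: Two-sided exact p-value = sum of Bin(11,0.5) probabilities at or below the observed probability = 0.548828.
Step 5: alpha = 0.05. fail to reject H0.

n_eff = 11, pos = 7, neg = 4, p = 0.548828, fail to reject H0.


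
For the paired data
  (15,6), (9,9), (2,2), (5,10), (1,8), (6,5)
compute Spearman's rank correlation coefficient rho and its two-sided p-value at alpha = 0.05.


Step 1: Rank x and y separately (midranks; no ties here).
rank(x): 15->6, 9->5, 2->2, 5->3, 1->1, 6->4
rank(y): 6->3, 9->5, 2->1, 10->6, 8->4, 5->2
Step 2: d_i = R_x(i) - R_y(i); compute d_i^2.
  (6-3)^2=9, (5-5)^2=0, (2-1)^2=1, (3-6)^2=9, (1-4)^2=9, (4-2)^2=4
sum(d^2) = 32.
Step 3: rho = 1 - 6*32 / (6*(6^2 - 1)) = 1 - 192/210 = 0.085714.
Step 4: Under H0, t = rho * sqrt((n-2)/(1-rho^2)) = 0.1721 ~ t(4).
Step 5: Two-sided p-value from the t-distribution with 4 df = 0.871743.
Step 6: alpha = 0.05. fail to reject H0.

rho = 0.0857, p = 0.871743, fail to reject H0 at alpha = 0.05.


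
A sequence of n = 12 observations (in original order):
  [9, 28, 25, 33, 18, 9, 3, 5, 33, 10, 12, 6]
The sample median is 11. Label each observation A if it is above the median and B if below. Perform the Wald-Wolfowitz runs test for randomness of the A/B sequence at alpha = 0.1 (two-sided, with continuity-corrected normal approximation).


Step 1: Compute median = 11; label A = above, B = below.
Labels in order: BAAAABBBABAB  (n_A = 6, n_B = 6)
Step 2: Count runs R = 7.
Step 3: Under H0 (random ordering), E[R] = 2*n_A*n_B/(n_A+n_B) + 1 = 2*6*6/12 + 1 = 7.0000.
        Var[R] = 2*n_A*n_B*(2*n_A*n_B - n_A - n_B) / ((n_A+n_B)^2 * (n_A+n_B-1)) = 4320/1584 = 2.7273.
        SD[R] = 1.6514.
Step 4: R = E[R], so z = 0 with no continuity correction.
Step 5: Two-sided p-value via normal approximation = 2*(1 - Phi(|z|)) = 1.000000.
Step 6: alpha = 0.1. fail to reject H0.

R = 7, z = 0.0000, p = 1.000000, fail to reject H0.


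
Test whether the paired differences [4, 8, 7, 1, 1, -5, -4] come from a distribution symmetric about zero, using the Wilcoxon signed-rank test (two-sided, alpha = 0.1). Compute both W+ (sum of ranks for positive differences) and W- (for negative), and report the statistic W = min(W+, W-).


Step 1: Drop any zero differences (none here) and take |d_i|.
|d| = [4, 8, 7, 1, 1, 5, 4]
Step 2: Midrank |d_i| (ties get averaged ranks).
ranks: |4|->3.5, |8|->7, |7|->6, |1|->1.5, |1|->1.5, |5|->5, |4|->3.5
Step 3: Attach original signs; sum ranks with positive sign and with negative sign.
W+ = 3.5 + 7 + 6 + 1.5 + 1.5 = 19.5
W- = 5 + 3.5 = 8.5
(Check: W+ + W- = 28 should equal n(n+1)/2 = 28.)
Step 4: Test statistic W = min(W+, W-) = 8.5.
Step 5: Ties in |d|, so use the tie-corrected normal approximation.
        E[W] = n(n+1)/4 = 7*8/4 = 14.
        Tie groups: |d|=1 (t=2), |d|=4 (t=2); sum(t^3 - t) = 12.
        Var[W] = n(n+1)(2n+1)/24 - sum(t^3-t)/48 = 840/24 - 12/48 = 34.75.
        z = (W - E[W]) / sqrt(Var[W]) = (8.5 - 14) / 5.8949 = -0.9330.
        Two-sided p = 2*Phi(z) = 0.350816.
Step 6: alpha = 0.1. fail to reject H0.

W+ = 19.5, W- = 8.5, W = min = 8.5, p = 0.350816, fail to reject H0.


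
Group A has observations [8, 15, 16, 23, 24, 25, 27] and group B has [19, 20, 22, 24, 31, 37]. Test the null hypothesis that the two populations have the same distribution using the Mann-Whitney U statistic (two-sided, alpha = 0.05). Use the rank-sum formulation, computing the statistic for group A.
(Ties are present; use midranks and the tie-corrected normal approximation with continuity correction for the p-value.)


Step 1: Combine and sort all 13 observations; assign midranks.
sorted (value, group): (8,X), (15,X), (16,X), (19,Y), (20,Y), (22,Y), (23,X), (24,X), (24,Y), (25,X), (27,X), (31,Y), (37,Y)
ranks: 8->1, 15->2, 16->3, 19->4, 20->5, 22->6, 23->7, 24->8.5, 24->8.5, 25->10, 27->11, 31->12, 37->13
Step 2: Rank sum for X: R1 = 1 + 2 + 3 + 7 + 8.5 + 10 + 11 = 42.5.
Step 3: U_X = R1 - n1(n1+1)/2 = 42.5 - 7*8/2 = 42.5 - 28 = 14.5.
       U_Y = n1*n2 - U_X = 42 - 14.5 = 27.5.
Step 4: Ties are present, so use the tie-corrected normal approximation (with continuity correction) for the p-value.
Step 5: p-value = 0.390714; compare to alpha = 0.05. fail to reject H0.

U_X = 14.5, p = 0.390714, fail to reject H0 at alpha = 0.05.


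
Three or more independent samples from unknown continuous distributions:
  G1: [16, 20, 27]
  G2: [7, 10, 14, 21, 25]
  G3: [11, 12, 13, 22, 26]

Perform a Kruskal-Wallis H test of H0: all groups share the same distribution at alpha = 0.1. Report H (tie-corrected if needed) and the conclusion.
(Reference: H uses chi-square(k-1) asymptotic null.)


Step 1: Combine all N = 13 observations and assign midranks.
sorted (value, group, rank): (7,G2,1), (10,G2,2), (11,G3,3), (12,G3,4), (13,G3,5), (14,G2,6), (16,G1,7), (20,G1,8), (21,G2,9), (22,G3,10), (25,G2,11), (26,G3,12), (27,G1,13)
Step 2: Sum ranks within each group.
R_1 = 28 (n_1 = 3)
R_2 = 29 (n_2 = 5)
R_3 = 34 (n_3 = 5)
Step 3: H = 12/(N(N+1)) * sum(R_i^2/n_i) - 3(N+1)
     = 12/(13*14) * (28^2/3 + 29^2/5 + 34^2/5) - 3*14
     = 0.065934 * 660.733 - 42
     = 1.564835.
Step 4: No ties, so H is used without correction.
Step 5: Under H0, H ~ chi^2(2); p-value = 0.457299.
Step 6: alpha = 0.1. fail to reject H0.

H = 1.5648, df = 2, p = 0.457299, fail to reject H0.


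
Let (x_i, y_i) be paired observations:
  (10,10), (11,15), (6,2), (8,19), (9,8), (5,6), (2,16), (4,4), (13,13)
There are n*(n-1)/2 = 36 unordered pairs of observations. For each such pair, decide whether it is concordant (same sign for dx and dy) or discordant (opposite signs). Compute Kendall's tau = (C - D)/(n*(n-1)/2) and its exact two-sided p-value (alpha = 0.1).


Step 1: Enumerate the 36 unordered pairs (i,j) with i<j and classify each by sign(x_j-x_i) * sign(y_j-y_i).
  (1,2):dx=+1,dy=+5->C; (1,3):dx=-4,dy=-8->C; (1,4):dx=-2,dy=+9->D; (1,5):dx=-1,dy=-2->C
  (1,6):dx=-5,dy=-4->C; (1,7):dx=-8,dy=+6->D; (1,8):dx=-6,dy=-6->C; (1,9):dx=+3,dy=+3->C
  (2,3):dx=-5,dy=-13->C; (2,4):dx=-3,dy=+4->D; (2,5):dx=-2,dy=-7->C; (2,6):dx=-6,dy=-9->C
  (2,7):dx=-9,dy=+1->D; (2,8):dx=-7,dy=-11->C; (2,9):dx=+2,dy=-2->D; (3,4):dx=+2,dy=+17->C
  (3,5):dx=+3,dy=+6->C; (3,6):dx=-1,dy=+4->D; (3,7):dx=-4,dy=+14->D; (3,8):dx=-2,dy=+2->D
  (3,9):dx=+7,dy=+11->C; (4,5):dx=+1,dy=-11->D; (4,6):dx=-3,dy=-13->C; (4,7):dx=-6,dy=-3->C
  (4,8):dx=-4,dy=-15->C; (4,9):dx=+5,dy=-6->D; (5,6):dx=-4,dy=-2->C; (5,7):dx=-7,dy=+8->D
  (5,8):dx=-5,dy=-4->C; (5,9):dx=+4,dy=+5->C; (6,7):dx=-3,dy=+10->D; (6,8):dx=-1,dy=-2->C
  (6,9):dx=+8,dy=+7->C; (7,8):dx=+2,dy=-12->D; (7,9):dx=+11,dy=-3->D; (8,9):dx=+9,dy=+9->C
Step 2: C = 22, D = 14, total pairs = 36.
Step 3: tau = (C - D)/(n(n-1)/2) = (22 - 14)/36 = 0.222222.
Step 4: Exact two-sided p-value (enumerate n! = 362880 permutations of y under H0): p = 0.476709.
Step 5: alpha = 0.1. fail to reject H0.

tau_b = 0.2222 (C=22, D=14), p = 0.476709, fail to reject H0.


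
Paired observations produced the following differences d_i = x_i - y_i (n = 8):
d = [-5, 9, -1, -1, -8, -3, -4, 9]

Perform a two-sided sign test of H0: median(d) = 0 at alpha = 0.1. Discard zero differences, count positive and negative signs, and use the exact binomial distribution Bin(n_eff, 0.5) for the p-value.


Step 1: Discard zero differences. Original n = 8; n_eff = number of nonzero differences = 8.
Nonzero differences (with sign): -5, +9, -1, -1, -8, -3, -4, +9
Step 2: Count signs: positive = 2, negative = 6.
Step 3: Under H0: P(positive) = 0.5, so the number of positives S ~ Bin(8, 0.5).
Step 4: Two-sided exact p-value = sum of Bin(8,0.5) probabilities at or below the observed probability = 0.289062.
Step 5: alpha = 0.1. fail to reject H0.

n_eff = 8, pos = 2, neg = 6, p = 0.289062, fail to reject H0.


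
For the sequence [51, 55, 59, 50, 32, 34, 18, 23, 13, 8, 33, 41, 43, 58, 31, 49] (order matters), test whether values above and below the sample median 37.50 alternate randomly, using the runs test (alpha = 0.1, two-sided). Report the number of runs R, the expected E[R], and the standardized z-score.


Step 1: Compute median = 37.50; label A = above, B = below.
Labels in order: AAAABBBBBBBAAABA  (n_A = 8, n_B = 8)
Step 2: Count runs R = 5.
Step 3: Under H0 (random ordering), E[R] = 2*n_A*n_B/(n_A+n_B) + 1 = 2*8*8/16 + 1 = 9.0000.
        Var[R] = 2*n_A*n_B*(2*n_A*n_B - n_A - n_B) / ((n_A+n_B)^2 * (n_A+n_B-1)) = 14336/3840 = 3.7333.
        SD[R] = 1.9322.
Step 4: Continuity-corrected z = (R + 0.5 - E[R]) / SD[R] = (5 + 0.5 - 9.0000) / 1.9322 = -1.8114.
Step 5: Two-sided p-value via normal approximation = 2*(1 - Phi(|z|)) = 0.070076.
Step 6: alpha = 0.1. reject H0.

R = 5, z = -1.8114, p = 0.070076, reject H0.


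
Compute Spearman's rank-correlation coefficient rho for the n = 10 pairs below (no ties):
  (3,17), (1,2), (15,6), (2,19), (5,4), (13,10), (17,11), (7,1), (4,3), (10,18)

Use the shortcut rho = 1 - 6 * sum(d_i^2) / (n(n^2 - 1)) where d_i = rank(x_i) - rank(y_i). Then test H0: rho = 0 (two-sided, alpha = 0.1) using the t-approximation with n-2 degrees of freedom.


Step 1: Rank x and y separately (midranks; no ties here).
rank(x): 3->3, 1->1, 15->9, 2->2, 5->5, 13->8, 17->10, 7->6, 4->4, 10->7
rank(y): 17->8, 2->2, 6->5, 19->10, 4->4, 10->6, 11->7, 1->1, 3->3, 18->9
Step 2: d_i = R_x(i) - R_y(i); compute d_i^2.
  (3-8)^2=25, (1-2)^2=1, (9-5)^2=16, (2-10)^2=64, (5-4)^2=1, (8-6)^2=4, (10-7)^2=9, (6-1)^2=25, (4-3)^2=1, (7-9)^2=4
sum(d^2) = 150.
Step 3: rho = 1 - 6*150 / (10*(10^2 - 1)) = 1 - 900/990 = 0.090909.
Step 4: Under H0, t = rho * sqrt((n-2)/(1-rho^2)) = 0.2582 ~ t(8).
Step 5: Two-sided p-value from the t-distribution with 8 df = 0.802772.
Step 6: alpha = 0.1. fail to reject H0.

rho = 0.0909, p = 0.802772, fail to reject H0 at alpha = 0.1.


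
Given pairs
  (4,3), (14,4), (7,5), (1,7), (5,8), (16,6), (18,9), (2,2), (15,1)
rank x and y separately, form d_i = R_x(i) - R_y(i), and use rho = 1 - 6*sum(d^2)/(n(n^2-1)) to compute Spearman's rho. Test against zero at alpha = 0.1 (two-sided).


Step 1: Rank x and y separately (midranks; no ties here).
rank(x): 4->3, 14->6, 7->5, 1->1, 5->4, 16->8, 18->9, 2->2, 15->7
rank(y): 3->3, 4->4, 5->5, 7->7, 8->8, 6->6, 9->9, 2->2, 1->1
Step 2: d_i = R_x(i) - R_y(i); compute d_i^2.
  (3-3)^2=0, (6-4)^2=4, (5-5)^2=0, (1-7)^2=36, (4-8)^2=16, (8-6)^2=4, (9-9)^2=0, (2-2)^2=0, (7-1)^2=36
sum(d^2) = 96.
Step 3: rho = 1 - 6*96 / (9*(9^2 - 1)) = 1 - 576/720 = 0.200000.
Step 4: Under H0, t = rho * sqrt((n-2)/(1-rho^2)) = 0.5401 ~ t(7).
Step 5: Two-sided p-value from the t-distribution with 7 df = 0.605901.
Step 6: alpha = 0.1. fail to reject H0.

rho = 0.2000, p = 0.605901, fail to reject H0 at alpha = 0.1.


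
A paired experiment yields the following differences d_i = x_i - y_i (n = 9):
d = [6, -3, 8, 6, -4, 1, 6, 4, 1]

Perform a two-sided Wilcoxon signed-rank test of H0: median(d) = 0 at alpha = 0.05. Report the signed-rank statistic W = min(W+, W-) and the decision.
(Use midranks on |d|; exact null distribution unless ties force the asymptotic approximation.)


Step 1: Drop any zero differences (none here) and take |d_i|.
|d| = [6, 3, 8, 6, 4, 1, 6, 4, 1]
Step 2: Midrank |d_i| (ties get averaged ranks).
ranks: |6|->7, |3|->3, |8|->9, |6|->7, |4|->4.5, |1|->1.5, |6|->7, |4|->4.5, |1|->1.5
Step 3: Attach original signs; sum ranks with positive sign and with negative sign.
W+ = 7 + 9 + 7 + 1.5 + 7 + 4.5 + 1.5 = 37.5
W- = 3 + 4.5 = 7.5
(Check: W+ + W- = 45 should equal n(n+1)/2 = 45.)
Step 4: Test statistic W = min(W+, W-) = 7.5.
Step 5: Ties in |d|, so use the tie-corrected normal approximation.
        E[W] = n(n+1)/4 = 9*10/4 = 22.5.
        Tie groups: |d|=1 (t=2), |d|=4 (t=2), |d|=6 (t=3); sum(t^3 - t) = 36.
        Var[W] = n(n+1)(2n+1)/24 - sum(t^3-t)/48 = 1710/24 - 36/48 = 70.5.
        z = (W - E[W]) / sqrt(Var[W]) = (7.5 - 22.5) / 8.3964 = -1.7865.
        Two-sided p = 2*Phi(z) = 0.074023.
Step 6: alpha = 0.05. fail to reject H0.

W+ = 37.5, W- = 7.5, W = min = 7.5, p = 0.074023, fail to reject H0.


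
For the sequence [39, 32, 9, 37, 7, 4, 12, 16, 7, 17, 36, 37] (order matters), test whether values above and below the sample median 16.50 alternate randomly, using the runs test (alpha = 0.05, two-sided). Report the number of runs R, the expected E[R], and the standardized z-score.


Step 1: Compute median = 16.50; label A = above, B = below.
Labels in order: AABABBBBBAAA  (n_A = 6, n_B = 6)
Step 2: Count runs R = 5.
Step 3: Under H0 (random ordering), E[R] = 2*n_A*n_B/(n_A+n_B) + 1 = 2*6*6/12 + 1 = 7.0000.
        Var[R] = 2*n_A*n_B*(2*n_A*n_B - n_A - n_B) / ((n_A+n_B)^2 * (n_A+n_B-1)) = 4320/1584 = 2.7273.
        SD[R] = 1.6514.
Step 4: Continuity-corrected z = (R + 0.5 - E[R]) / SD[R] = (5 + 0.5 - 7.0000) / 1.6514 = -0.9083.
Step 5: Two-sided p-value via normal approximation = 2*(1 - Phi(|z|)) = 0.363722.
Step 6: alpha = 0.05. fail to reject H0.

R = 5, z = -0.9083, p = 0.363722, fail to reject H0.


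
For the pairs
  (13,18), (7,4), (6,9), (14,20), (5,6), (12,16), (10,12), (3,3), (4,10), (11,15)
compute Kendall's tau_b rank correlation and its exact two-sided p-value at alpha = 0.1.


Step 1: Enumerate the 45 unordered pairs (i,j) with i<j and classify each by sign(x_j-x_i) * sign(y_j-y_i).
  (1,2):dx=-6,dy=-14->C; (1,3):dx=-7,dy=-9->C; (1,4):dx=+1,dy=+2->C; (1,5):dx=-8,dy=-12->C
  (1,6):dx=-1,dy=-2->C; (1,7):dx=-3,dy=-6->C; (1,8):dx=-10,dy=-15->C; (1,9):dx=-9,dy=-8->C
  (1,10):dx=-2,dy=-3->C; (2,3):dx=-1,dy=+5->D; (2,4):dx=+7,dy=+16->C; (2,5):dx=-2,dy=+2->D
  (2,6):dx=+5,dy=+12->C; (2,7):dx=+3,dy=+8->C; (2,8):dx=-4,dy=-1->C; (2,9):dx=-3,dy=+6->D
  (2,10):dx=+4,dy=+11->C; (3,4):dx=+8,dy=+11->C; (3,5):dx=-1,dy=-3->C; (3,6):dx=+6,dy=+7->C
  (3,7):dx=+4,dy=+3->C; (3,8):dx=-3,dy=-6->C; (3,9):dx=-2,dy=+1->D; (3,10):dx=+5,dy=+6->C
  (4,5):dx=-9,dy=-14->C; (4,6):dx=-2,dy=-4->C; (4,7):dx=-4,dy=-8->C; (4,8):dx=-11,dy=-17->C
  (4,9):dx=-10,dy=-10->C; (4,10):dx=-3,dy=-5->C; (5,6):dx=+7,dy=+10->C; (5,7):dx=+5,dy=+6->C
  (5,8):dx=-2,dy=-3->C; (5,9):dx=-1,dy=+4->D; (5,10):dx=+6,dy=+9->C; (6,7):dx=-2,dy=-4->C
  (6,8):dx=-9,dy=-13->C; (6,9):dx=-8,dy=-6->C; (6,10):dx=-1,dy=-1->C; (7,8):dx=-7,dy=-9->C
  (7,9):dx=-6,dy=-2->C; (7,10):dx=+1,dy=+3->C; (8,9):dx=+1,dy=+7->C; (8,10):dx=+8,dy=+12->C
  (9,10):dx=+7,dy=+5->C
Step 2: C = 40, D = 5, total pairs = 45.
Step 3: tau = (C - D)/(n(n-1)/2) = (40 - 5)/45 = 0.777778.
Step 4: Exact two-sided p-value (enumerate n! = 3628800 permutations of y under H0): p = 0.000946.
Step 5: alpha = 0.1. reject H0.

tau_b = 0.7778 (C=40, D=5), p = 0.000946, reject H0.


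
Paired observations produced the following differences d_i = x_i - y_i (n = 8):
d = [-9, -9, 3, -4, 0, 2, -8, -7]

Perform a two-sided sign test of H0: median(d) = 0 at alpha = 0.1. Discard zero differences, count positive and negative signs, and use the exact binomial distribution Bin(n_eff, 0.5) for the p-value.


Step 1: Discard zero differences. Original n = 8; n_eff = number of nonzero differences = 7.
Nonzero differences (with sign): -9, -9, +3, -4, +2, -8, -7
Step 2: Count signs: positive = 2, negative = 5.
Step 3: Under H0: P(positive) = 0.5, so the number of positives S ~ Bin(7, 0.5).
Step 4: Two-sided exact p-value = sum of Bin(7,0.5) probabilities at or below the observed probability = 0.453125.
Step 5: alpha = 0.1. fail to reject H0.

n_eff = 7, pos = 2, neg = 5, p = 0.453125, fail to reject H0.


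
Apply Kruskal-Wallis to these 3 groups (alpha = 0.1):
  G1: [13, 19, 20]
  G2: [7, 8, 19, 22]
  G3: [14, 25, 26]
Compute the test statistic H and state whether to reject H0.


Step 1: Combine all N = 10 observations and assign midranks.
sorted (value, group, rank): (7,G2,1), (8,G2,2), (13,G1,3), (14,G3,4), (19,G1,5.5), (19,G2,5.5), (20,G1,7), (22,G2,8), (25,G3,9), (26,G3,10)
Step 2: Sum ranks within each group.
R_1 = 15.5 (n_1 = 3)
R_2 = 16.5 (n_2 = 4)
R_3 = 23 (n_3 = 3)
Step 3: H = 12/(N(N+1)) * sum(R_i^2/n_i) - 3(N+1)
     = 12/(10*11) * (15.5^2/3 + 16.5^2/4 + 23^2/3) - 3*11
     = 0.109091 * 324.479 - 33
     = 2.397727.
Step 4: Ties present; correction factor C = 1 - 6/(10^3 - 10) = 0.993939. Corrected H = 2.397727 / 0.993939 = 2.412348.
Step 5: Under H0, H ~ chi^2(2); p-value = 0.299340.
Step 6: alpha = 0.1. fail to reject H0.

H = 2.4123, df = 2, p = 0.299340, fail to reject H0.
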